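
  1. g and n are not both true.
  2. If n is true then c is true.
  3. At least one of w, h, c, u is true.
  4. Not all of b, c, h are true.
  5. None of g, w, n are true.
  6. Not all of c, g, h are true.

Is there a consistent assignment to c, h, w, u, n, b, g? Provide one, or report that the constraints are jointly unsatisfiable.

c = True, h = False, w = False, u = False, n = False, b = False, g = False

  (1) g=F, n=F — not both ✓
  (2) n=F ⇒ c: vacuous ✓
  (3) {w, h, c, u}: 1 true — at least one ✓
  (4) {b, c, h}: 1/3 true — not all ✓
  (5) {g, w, n}: 0 true — none ✓
  (6) {c, g, h}: 1/3 true — not all ✓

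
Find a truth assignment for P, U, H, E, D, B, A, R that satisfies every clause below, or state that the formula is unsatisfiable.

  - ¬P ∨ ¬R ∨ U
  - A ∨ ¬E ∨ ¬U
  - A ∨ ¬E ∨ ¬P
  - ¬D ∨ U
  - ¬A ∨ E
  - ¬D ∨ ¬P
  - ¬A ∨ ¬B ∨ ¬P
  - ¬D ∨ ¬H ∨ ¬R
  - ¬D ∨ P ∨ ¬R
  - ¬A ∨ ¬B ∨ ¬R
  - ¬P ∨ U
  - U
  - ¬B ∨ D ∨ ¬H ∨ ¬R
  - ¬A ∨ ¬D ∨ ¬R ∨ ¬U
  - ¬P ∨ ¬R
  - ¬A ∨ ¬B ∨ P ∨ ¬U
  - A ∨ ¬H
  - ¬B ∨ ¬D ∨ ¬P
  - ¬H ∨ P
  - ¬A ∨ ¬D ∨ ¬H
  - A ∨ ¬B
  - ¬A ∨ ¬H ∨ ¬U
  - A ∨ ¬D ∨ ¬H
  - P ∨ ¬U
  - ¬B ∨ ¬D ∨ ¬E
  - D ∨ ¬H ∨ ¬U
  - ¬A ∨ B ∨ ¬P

Unit clause (U) forces U = True.
In (P ∨ ¬U) only P is left, so P = True.
In (¬D ∨ ¬P) only ¬D is left, so D = False.
In (¬P ∨ ¬R) only ¬R is left, so R = False.
In (D ∨ ¬H ∨ ¬U) only ¬H is left, so H = False.
Try E = True:
  (A ∨ ¬E ∨ ¬U) forces A = True.
  (¬A ∨ ¬B ∨ ¬P) forces B = False.
  clause (¬A ∨ B ∨ ¬P) is falsified — backtrack.
So E = False.
  then (¬A ∨ E) forces A = False.
  then (A ∨ ¬B) forces B = False.
All clauses satisfied.

P = True; U = True; H = False; E = False; D = False; B = False; A = False; R = False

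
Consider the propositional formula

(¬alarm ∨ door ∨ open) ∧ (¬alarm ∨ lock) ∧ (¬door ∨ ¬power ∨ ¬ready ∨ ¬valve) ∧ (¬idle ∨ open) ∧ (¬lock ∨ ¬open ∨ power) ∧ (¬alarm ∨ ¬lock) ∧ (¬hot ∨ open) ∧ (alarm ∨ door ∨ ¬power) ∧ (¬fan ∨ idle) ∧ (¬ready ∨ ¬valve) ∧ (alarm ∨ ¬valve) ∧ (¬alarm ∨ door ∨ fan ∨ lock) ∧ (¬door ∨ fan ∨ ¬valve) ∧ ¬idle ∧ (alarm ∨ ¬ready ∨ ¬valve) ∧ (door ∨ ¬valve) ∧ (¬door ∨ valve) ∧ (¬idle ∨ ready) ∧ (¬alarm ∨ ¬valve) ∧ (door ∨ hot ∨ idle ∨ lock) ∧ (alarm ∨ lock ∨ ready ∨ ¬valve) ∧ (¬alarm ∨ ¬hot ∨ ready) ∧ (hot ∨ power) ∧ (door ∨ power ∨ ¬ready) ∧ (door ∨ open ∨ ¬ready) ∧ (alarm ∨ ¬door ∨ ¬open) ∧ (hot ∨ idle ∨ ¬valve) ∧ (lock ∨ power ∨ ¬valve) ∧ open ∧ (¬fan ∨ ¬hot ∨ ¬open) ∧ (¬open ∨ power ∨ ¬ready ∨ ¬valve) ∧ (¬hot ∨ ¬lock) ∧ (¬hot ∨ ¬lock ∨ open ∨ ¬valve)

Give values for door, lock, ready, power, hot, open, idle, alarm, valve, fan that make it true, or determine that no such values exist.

door = False, lock = False, ready = False, power = False, hot = True, open = True, idle = False, alarm = False, valve = False, fan = False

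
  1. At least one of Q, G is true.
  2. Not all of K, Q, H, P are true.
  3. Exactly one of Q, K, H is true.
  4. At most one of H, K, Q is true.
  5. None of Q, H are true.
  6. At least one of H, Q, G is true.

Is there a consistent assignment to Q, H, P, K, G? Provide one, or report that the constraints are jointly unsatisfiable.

Q = False, H = False, P = True, K = True, G = True

  (1) {Q, G}: 1 true — at least one ✓
  (2) {K, Q, H, P}: 2/4 true — not all ✓
  (3) {Q, K, H}: 1 true — exactly one ✓
  (4) {H, K, Q}: 1 true — at most one ✓
  (5) {Q, H}: 0 true — none ✓
  (6) {H, Q, G}: 1 true — at least one ✓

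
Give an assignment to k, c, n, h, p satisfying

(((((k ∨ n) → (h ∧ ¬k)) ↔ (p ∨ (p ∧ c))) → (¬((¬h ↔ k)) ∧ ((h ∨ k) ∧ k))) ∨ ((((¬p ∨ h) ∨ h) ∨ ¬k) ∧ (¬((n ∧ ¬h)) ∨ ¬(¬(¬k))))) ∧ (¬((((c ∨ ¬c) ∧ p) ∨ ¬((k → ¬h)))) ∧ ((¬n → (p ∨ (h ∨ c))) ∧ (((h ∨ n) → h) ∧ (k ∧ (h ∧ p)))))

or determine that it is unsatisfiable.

Unsatisfiable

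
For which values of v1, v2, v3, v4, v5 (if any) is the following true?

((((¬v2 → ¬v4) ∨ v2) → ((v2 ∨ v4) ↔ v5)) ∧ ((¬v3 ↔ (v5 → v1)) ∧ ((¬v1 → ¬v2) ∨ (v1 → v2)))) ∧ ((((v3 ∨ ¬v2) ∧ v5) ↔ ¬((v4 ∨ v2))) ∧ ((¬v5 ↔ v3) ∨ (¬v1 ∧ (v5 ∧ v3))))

v1=T, v2=T, v3=F, v4=F, v5=T

  (((¬v2 → ¬v4) ∨ v2) → ((v2 ∨ v4) ↔ v5)) ∧ ((¬v3 ↔ (v5 → v1)) ∧ ((¬v1 → ¬v2) ∨ (v1 → v2))) = True
    ((¬v2 → ¬v4) ∨ v2) → ((v2 ∨ v4) ↔ v5) = True
      (¬v2 → ¬v4) ∨ v2 = True
        ¬v2 → ¬v4 = True
          ¬v2 = False
          ¬v4 = True
      (v2 ∨ v4) ↔ v5 = True
        v2 ∨ v4 = True
    (¬v3 ↔ (v5 → v1)) ∧ ((¬v1 → ¬v2) ∨ (v1 → v2)) = True
      ¬v3 ↔ (v5 → v1) = True
        ¬v3 = True
        v5 → v1 = True
      (¬v1 → ¬v2) ∨ (v1 → v2) = True
        ¬v1 → ¬v2 = True
          ¬v1 = False
          ¬v2 = False
        v1 → v2 = True
  (((v3 ∨ ¬v2) ∧ v5) ↔ ¬((v4 ∨ v2))) ∧ ((¬v5 ↔ v3) ∨ (¬v1 ∧ (v5 ∧ v3))) = True
    ((v3 ∨ ¬v2) ∧ v5) ↔ ¬((v4 ∨ v2)) = True
      (v3 ∨ ¬v2) ∧ v5 = False
        v3 ∨ ¬v2 = False
          ¬v2 = False
      ¬((v4 ∨ v2)) = False
        v4 ∨ v2 = True
    (¬v5 ↔ v3) ∨ (¬v1 ∧ (v5 ∧ v3)) = True
      ¬v5 ↔ v3 = True
        ¬v5 = False
      ¬v1 ∧ (v5 ∧ v3) = False
        ¬v1 = False
        v5 ∧ v3 = False
Both conjuncts True, so the formula holds.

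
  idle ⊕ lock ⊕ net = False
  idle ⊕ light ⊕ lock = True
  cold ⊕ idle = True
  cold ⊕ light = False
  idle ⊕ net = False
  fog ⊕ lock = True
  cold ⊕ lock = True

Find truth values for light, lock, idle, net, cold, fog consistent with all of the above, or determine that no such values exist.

light=T, lock=F, idle=F, net=F, cold=T, fog=T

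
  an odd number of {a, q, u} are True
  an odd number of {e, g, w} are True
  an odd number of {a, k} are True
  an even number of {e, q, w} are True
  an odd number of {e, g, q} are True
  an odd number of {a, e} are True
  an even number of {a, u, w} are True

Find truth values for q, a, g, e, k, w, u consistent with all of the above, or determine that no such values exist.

Unsatisfiable — no assignment works.

Adding constraints 1, 2, 5, 7 mod 2: every variable appears an even number of times on the left, so the left side is 0.
But the right sides sum to 1 (mod 2). 0 ≠ 1 — the system is inconsistent.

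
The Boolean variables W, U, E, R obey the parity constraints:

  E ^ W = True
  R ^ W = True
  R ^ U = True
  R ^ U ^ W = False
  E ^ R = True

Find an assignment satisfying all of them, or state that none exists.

Adding constraints 1, 2, 5 mod 2: every variable appears an even number of times on the left, so the left side is 0.
But the right sides sum to 1 (mod 2). 0 ≠ 1 — the system is inconsistent.

Unsatisfiable — no assignment works.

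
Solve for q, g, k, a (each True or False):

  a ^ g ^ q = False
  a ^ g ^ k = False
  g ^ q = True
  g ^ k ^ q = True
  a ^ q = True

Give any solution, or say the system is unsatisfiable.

q = False; g = True; k = False; a = True

a ^ g ^ q = T ^ T ^ F = False ✓
a ^ g ^ k = T ^ T ^ F = False ✓
g ^ q = T ^ F = True ✓
g ^ k ^ q = T ^ F ^ F = True ✓
a ^ q = T ^ F = True ✓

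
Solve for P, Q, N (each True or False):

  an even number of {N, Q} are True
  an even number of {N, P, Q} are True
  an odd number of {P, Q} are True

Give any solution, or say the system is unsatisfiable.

P: False; Q: True; N: True

{N, Q}: 2 true → even ✓
{N, P, Q}: 2 true → even ✓
{P, Q}: 1 true → odd ✓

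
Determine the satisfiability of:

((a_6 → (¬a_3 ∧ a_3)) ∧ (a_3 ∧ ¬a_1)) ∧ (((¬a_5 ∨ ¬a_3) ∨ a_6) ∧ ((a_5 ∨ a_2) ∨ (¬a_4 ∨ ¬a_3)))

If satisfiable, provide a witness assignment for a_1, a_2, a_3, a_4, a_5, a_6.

a_1 = False, a_2 = True, a_3 = True, a_4 = False, a_5 = False, a_6 = False

  (a_6 → (¬a_3 ∧ a_3)) ∧ (a_3 ∧ ¬a_1) = True
    a_6 → (¬a_3 ∧ a_3) = True
      ¬a_3 ∧ a_3 = False
        ¬a_3 = False
    a_3 ∧ ¬a_1 = True
      ¬a_1 = True
  ((¬a_5 ∨ ¬a_3) ∨ a_6) ∧ ((a_5 ∨ a_2) ∨ (¬a_4 ∨ ¬a_3)) = True
    (¬a_5 ∨ ¬a_3) ∨ a_6 = True
      ¬a_5 ∨ ¬a_3 = True
        ¬a_5 = True
        ¬a_3 = False
    (a_5 ∨ a_2) ∨ (¬a_4 ∨ ¬a_3) = True
      a_5 ∨ a_2 = True
      ¬a_4 ∨ ¬a_3 = True
        ¬a_4 = True
        ¬a_3 = False
Both conjuncts True, so the formula holds.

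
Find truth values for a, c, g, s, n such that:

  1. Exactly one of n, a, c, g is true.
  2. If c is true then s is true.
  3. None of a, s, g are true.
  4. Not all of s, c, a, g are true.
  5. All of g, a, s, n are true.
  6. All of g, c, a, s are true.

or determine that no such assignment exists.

Unsatisfiable — no assignment works.

Case a = True:
  Constraint (3) is violated (a=T) — contradiction.
Case a = False:
  Constraint (5) is violated (a=F) — contradiction.
Both cases fail — unsatisfiable.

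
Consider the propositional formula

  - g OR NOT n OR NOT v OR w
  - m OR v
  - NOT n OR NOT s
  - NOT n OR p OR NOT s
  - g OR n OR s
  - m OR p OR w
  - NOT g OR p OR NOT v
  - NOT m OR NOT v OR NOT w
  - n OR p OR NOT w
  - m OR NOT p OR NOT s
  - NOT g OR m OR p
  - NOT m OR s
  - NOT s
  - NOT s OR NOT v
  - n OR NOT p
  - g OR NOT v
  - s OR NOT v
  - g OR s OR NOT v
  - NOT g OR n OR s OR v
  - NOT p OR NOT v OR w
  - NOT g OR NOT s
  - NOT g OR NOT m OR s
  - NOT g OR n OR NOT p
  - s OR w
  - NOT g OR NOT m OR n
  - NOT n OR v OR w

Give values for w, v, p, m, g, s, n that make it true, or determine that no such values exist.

UNSATISFIABLE

Case s = True:
  Clause (NOT s) is falsified — contradiction.
Case s = False:
  (NOT m OR s) forces m = False.
  (m OR v) forces v = True.
  Clause (s OR NOT v) is falsified — contradiction.
Both cases fail, so the formula is unsatisfiable.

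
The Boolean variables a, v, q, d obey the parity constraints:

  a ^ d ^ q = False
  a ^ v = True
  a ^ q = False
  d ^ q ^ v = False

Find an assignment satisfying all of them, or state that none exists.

UNSATISFIABLE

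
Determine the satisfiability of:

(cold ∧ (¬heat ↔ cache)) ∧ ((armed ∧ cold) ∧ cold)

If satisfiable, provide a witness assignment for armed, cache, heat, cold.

armed = True, cache = False, heat = True, cold = True

  cold ∧ (¬heat ↔ cache) = True
    ¬heat ↔ cache = True
      ¬heat = False
  (armed ∧ cold) ∧ cold = True
    armed ∧ cold = True
Both conjuncts True, so the formula holds.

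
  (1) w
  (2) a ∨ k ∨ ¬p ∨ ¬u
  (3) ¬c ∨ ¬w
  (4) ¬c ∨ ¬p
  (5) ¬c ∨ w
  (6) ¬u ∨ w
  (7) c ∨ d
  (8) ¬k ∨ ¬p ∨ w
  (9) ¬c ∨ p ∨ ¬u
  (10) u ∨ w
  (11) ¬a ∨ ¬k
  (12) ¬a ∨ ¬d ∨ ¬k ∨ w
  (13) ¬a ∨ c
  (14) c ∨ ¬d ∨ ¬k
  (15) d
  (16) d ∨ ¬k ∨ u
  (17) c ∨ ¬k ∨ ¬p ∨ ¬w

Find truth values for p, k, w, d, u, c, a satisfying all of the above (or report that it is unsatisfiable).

p = False, k = False, w = True, d = True, u = True, c = False, a = False

Unit clause (w) forces w = True.
In (¬c ∨ ¬w) only ¬c is left, so c = False.
In (c ∨ d) only d is left, so d = True.
In (¬a ∨ c) only ¬a is left, so a = False.
In (c ∨ ¬d ∨ ¬k) only ¬k is left, so k = False.
Set p = False.
Set u = True.
All clauses satisfied.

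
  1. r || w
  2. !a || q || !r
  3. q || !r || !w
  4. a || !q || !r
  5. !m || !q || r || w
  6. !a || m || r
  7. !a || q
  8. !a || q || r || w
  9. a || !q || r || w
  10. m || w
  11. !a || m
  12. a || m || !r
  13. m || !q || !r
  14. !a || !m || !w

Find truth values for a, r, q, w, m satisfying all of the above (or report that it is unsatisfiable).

Set a = False.
Set r = False.
  then (r || w) forces w = True.
Set q = False.
Set m = True.
All clauses satisfied.

a = False, r = False, q = False, w = True, m = True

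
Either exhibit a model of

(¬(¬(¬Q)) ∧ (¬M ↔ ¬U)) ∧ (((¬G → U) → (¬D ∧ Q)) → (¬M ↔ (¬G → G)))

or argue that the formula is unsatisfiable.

Q = False; U = False; G = True; M = False; D = True

  ¬(¬(¬Q)) ∧ (¬M ↔ ¬U) = True
    ¬(¬(¬Q)) = True
      ¬(¬Q) = False
        ¬Q = True
    ¬M ↔ ¬U = True
      ¬M = True
      ¬U = True
  ((¬G → U) → (¬D ∧ Q)) → (¬M ↔ (¬G → G)) = True
    (¬G → U) → (¬D ∧ Q) = False
      ¬G → U = True
        ¬G = False
      ¬D ∧ Q = False
        ¬D = False
    ¬M ↔ (¬G → G) = True
      ¬M = True
      ¬G → G = True
        ¬G = False
Both conjuncts True, so the formula holds.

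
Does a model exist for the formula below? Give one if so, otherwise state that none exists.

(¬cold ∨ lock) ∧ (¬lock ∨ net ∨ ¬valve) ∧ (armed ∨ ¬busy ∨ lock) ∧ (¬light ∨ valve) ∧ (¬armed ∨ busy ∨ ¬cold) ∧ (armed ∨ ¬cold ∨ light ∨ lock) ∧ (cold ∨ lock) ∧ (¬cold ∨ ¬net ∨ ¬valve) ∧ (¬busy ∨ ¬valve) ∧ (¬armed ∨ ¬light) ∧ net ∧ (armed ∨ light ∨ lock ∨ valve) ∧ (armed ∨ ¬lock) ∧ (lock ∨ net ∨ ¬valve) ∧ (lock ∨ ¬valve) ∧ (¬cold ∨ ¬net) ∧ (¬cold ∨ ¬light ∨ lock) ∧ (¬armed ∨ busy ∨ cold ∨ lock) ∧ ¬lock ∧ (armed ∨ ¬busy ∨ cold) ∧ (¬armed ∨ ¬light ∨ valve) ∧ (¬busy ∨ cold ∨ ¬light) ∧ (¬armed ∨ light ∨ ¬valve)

The formula is unsatisfiable.

Case lock = True:
  Clause (¬lock) is falsified — contradiction.
Case lock = False:
  (¬cold ∨ lock) forces cold = False.
  Clause (cold ∨ lock) is falsified — contradiction.
Both cases fail, so the formula is unsatisfiable.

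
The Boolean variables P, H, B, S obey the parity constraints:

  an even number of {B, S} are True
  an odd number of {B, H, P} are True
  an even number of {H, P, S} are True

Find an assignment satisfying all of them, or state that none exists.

Unsatisfiable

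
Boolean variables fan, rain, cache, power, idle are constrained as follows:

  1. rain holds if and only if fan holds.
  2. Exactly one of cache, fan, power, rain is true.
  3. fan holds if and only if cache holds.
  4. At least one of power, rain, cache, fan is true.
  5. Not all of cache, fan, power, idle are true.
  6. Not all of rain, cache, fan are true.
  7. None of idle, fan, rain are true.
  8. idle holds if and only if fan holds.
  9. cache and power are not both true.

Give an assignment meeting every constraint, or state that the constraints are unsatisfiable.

fan: False, rain: False, cache: False, power: True, idle: False

  (1) rain=F, fan=F — same ✓
  (2) {cache, fan, power, rain}: 1 true — exactly one ✓
  (3) fan=F, cache=F — same ✓
  (4) {power, rain, cache, fan}: 1 true — at least one ✓
  (5) {cache, fan, power, idle}: 1/4 true — not all ✓
  (6) {rain, cache, fan}: 0/3 true — not all ✓
  (7) {idle, fan, rain}: 0 true — none ✓
  (8) idle=F, fan=F — same ✓
  (9) cache=F, power=T — not both ✓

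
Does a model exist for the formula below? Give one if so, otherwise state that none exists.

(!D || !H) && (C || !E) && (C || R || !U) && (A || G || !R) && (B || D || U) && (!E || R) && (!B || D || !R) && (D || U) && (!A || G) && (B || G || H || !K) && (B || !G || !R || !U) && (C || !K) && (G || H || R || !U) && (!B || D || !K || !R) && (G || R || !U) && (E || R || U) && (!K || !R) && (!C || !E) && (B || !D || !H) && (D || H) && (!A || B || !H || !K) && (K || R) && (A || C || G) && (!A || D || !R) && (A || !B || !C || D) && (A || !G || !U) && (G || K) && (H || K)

Set R = False.
  then (!E || R) forces E = False.
  then (E || R || U) forces U = True.
  then (K || R) forces K = True.
  then (C || R || !U) forces C = True.
  then (G || R || !U) forces G = True.
  then (A || !G || !U) forces A = True.
Set B = False.
  then (!A || B || !H || !K) forces H = False.
  then (D || H) forces D = True.
All clauses satisfied.

R = False; B = False; G = True; C = True; D = True; E = False; A = True; K = True; U = True; H = False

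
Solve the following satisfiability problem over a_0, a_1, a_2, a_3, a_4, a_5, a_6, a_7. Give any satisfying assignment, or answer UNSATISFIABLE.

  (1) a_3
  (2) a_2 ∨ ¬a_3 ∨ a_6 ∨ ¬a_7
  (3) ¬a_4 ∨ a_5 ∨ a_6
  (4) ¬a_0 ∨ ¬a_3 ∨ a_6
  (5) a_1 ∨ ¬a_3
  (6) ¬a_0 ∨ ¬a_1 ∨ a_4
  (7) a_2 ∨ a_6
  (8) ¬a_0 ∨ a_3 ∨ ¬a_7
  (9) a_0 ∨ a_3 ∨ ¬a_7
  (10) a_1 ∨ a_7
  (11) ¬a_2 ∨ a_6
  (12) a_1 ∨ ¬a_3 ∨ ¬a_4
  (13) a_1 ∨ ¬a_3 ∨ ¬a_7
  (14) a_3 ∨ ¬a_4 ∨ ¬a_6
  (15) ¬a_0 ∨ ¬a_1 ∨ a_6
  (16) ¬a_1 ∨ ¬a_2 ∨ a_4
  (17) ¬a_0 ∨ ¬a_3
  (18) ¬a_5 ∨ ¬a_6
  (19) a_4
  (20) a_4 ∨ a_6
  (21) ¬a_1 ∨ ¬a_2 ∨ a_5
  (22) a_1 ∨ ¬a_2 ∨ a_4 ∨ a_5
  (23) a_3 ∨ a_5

a_0: False; a_1: True; a_2: False; a_3: True; a_4: True; a_5: False; a_6: True; a_7: True

Unit clause (a_3) forces a_3 = True.
In (a_1 ∨ ¬a_3) only a_1 is left, so a_1 = True.
In (¬a_0 ∨ ¬a_3) only ¬a_0 is left, so a_0 = False.
Unit clause (a_4) forces a_4 = True.
Set a_2 = False.
  then (a_2 ∨ a_6) forces a_6 = True.
  then (¬a_5 ∨ ¬a_6) forces a_5 = False.
Set a_7 = True.
All clauses satisfied.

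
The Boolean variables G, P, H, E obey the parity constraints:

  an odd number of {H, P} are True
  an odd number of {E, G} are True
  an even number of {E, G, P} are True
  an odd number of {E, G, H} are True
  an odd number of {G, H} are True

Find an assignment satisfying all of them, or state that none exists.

G = True, P = True, H = False, E = False

{H, P}: 1 true → odd ✓
{E, G}: 1 true → odd ✓
{E, G, P}: 2 true → even ✓
{E, G, H}: 1 true → odd ✓
{G, H}: 1 true → odd ✓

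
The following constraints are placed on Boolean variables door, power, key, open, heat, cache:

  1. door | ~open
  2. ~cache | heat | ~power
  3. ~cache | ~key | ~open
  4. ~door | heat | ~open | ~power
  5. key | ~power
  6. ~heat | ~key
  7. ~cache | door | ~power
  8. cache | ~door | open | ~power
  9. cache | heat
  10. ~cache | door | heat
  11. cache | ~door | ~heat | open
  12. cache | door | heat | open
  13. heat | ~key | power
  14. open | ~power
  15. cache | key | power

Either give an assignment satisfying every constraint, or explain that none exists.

door = False; power = False; key = False; open = False; heat = True; cache = True

Set door = False.
  then (door | ~open) forces open = False.
  then (open | ~power) forces power = False.
Try key = True:
  (~heat | ~key) forces heat = False.
  clause (heat | ~key | power) is falsified — backtrack.
So key = False.
  then (cache | key | power) forces cache = True.
  then (~cache | door | heat) forces heat = True.
All clauses satisfied.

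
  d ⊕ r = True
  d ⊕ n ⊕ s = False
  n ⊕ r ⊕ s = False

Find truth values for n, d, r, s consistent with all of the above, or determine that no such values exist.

Adding constraints 1, 2, 3 mod 2: every variable appears an even number of times on the left, so the left side is 0.
But the right sides sum to 1 (mod 2). 0 ≠ 1 — the system is inconsistent.

Unsatisfiable — no assignment works.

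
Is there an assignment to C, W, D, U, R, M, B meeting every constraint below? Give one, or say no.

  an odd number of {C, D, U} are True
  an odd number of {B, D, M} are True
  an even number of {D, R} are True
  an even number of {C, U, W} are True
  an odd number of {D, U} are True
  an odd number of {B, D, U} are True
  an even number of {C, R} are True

C: False, W: True, D: False, U: True, R: False, M: True, B: False

{C, D, U}: 1 true → odd ✓
{B, D, M}: 1 true → odd ✓
{D, R}: 0 true → even ✓
{C, U, W}: 2 true → even ✓
{D, U}: 1 true → odd ✓
{B, D, U}: 1 true → odd ✓
{C, R}: 0 true → even ✓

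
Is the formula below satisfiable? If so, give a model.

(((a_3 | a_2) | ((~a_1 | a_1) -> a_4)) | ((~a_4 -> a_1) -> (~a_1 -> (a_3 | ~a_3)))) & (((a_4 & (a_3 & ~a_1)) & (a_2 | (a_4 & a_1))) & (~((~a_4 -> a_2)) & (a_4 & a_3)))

Case a_4 = True: the conjunct ~((~a_4 -> a_2)) becomes ~((False -> a_2)) = False.
Case a_4 = False: the conjunct a_4 is False.
Both cases fail — unsatisfiable.

The formula is unsatisfiable.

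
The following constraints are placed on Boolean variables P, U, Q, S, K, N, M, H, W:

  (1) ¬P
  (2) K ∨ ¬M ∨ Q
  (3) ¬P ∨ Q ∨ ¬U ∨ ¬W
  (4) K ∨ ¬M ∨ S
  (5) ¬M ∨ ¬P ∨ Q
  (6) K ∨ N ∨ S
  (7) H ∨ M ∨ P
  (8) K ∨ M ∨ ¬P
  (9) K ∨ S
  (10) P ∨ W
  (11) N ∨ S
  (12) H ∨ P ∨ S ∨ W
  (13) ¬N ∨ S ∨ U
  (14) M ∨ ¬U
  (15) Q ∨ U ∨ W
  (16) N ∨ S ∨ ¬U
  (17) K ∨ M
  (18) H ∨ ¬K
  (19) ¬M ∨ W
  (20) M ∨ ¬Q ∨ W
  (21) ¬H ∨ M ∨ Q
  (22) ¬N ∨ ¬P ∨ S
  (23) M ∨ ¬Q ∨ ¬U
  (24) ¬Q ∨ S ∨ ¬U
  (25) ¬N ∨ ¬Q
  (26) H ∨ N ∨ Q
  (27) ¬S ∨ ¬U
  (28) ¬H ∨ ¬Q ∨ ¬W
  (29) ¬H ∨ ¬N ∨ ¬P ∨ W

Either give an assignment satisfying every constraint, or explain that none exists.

P: False, U: False, Q: False, S: True, K: True, N: False, M: True, H: True, W: True

Unit clause (¬P) forces P = False.
In (P ∨ W) only W is left, so W = True.
Set U = False.
Set Q = False.
Try S = False:
  (K ∨ S) forces K = True.
  (N ∨ S) forces N = True.
  clause (¬N ∨ S ∨ U) is falsified — backtrack.
So S = True.
Try K = False:
  (K ∨ ¬M ∨ Q) forces M = False.
  clause (K ∨ M) is falsified — backtrack.
So K = True.
  then (H ∨ ¬K) forces H = True.
  then (¬H ∨ M ∨ Q) forces M = True.
Set N = False.
All clauses satisfied.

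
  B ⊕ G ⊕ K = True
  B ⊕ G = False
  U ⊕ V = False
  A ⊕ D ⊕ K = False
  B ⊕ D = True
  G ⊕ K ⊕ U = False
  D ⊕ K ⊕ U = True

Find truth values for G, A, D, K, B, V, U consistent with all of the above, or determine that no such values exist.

G: True, A: True, D: False, K: True, B: True, V: False, U: False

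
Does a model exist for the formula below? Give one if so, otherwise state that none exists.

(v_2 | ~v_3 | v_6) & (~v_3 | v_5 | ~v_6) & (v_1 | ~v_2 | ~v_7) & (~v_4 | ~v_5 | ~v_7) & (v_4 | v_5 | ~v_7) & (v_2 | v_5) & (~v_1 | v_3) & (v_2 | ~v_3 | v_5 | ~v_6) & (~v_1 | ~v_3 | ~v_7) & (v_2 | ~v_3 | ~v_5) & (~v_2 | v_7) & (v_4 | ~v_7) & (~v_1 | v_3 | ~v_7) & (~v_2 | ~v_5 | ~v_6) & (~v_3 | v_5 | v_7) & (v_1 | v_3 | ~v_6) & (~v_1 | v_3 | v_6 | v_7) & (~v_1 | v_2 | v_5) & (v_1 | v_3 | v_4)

Set v_1 = False.
Try v_2 = True:
  (v_1 | ~v_2 | ~v_7) forces v_7 = False.
  clause (~v_2 | v_7) is falsified — backtrack.
So v_2 = False.
  then (v_2 | v_5) forces v_5 = True.
  then (v_2 | ~v_3 | ~v_5) forces v_3 = False.
  then (v_1 | v_3 | ~v_6) forces v_6 = False.
  then (v_1 | v_3 | v_4) forces v_4 = True.
  then (~v_4 | ~v_5 | ~v_7) forces v_7 = False.
All clauses satisfied.

v_1: False; v_2: False; v_3: False; v_4: True; v_5: True; v_6: False; v_7: False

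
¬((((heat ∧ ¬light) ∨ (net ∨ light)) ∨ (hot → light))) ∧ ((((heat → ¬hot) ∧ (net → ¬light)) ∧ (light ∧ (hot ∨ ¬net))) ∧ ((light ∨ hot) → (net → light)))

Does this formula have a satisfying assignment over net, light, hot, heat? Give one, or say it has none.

Case light = True: the conjunct ¬((((heat ∧ ¬light) ∨ (net ∨ light)) ∨ (hot → light))) becomes ¬((True ∨ True)) = False.
Case light = False: the conjunct light is False.
Both cases fail — unsatisfiable.

Unsatisfiable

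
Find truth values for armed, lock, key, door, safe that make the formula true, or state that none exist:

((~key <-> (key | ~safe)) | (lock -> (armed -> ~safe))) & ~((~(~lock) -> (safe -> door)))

armed = False, lock = True, key = False, door = False, safe = True

  (~key <-> (key | ~safe)) | (lock -> (armed -> ~safe)) = True
    ~key <-> (key | ~safe) = False
      ~key = True
      key | ~safe = False
        ~safe = False
    lock -> (armed -> ~safe) = True
      armed -> ~safe = True
        ~safe = False
  ~((~(~lock) -> (safe -> door))) = True
    ~(~lock) -> (safe -> door) = False
      ~(~lock) = True
        ~lock = False
      safe -> door = False
Both conjuncts True, so the formula holds.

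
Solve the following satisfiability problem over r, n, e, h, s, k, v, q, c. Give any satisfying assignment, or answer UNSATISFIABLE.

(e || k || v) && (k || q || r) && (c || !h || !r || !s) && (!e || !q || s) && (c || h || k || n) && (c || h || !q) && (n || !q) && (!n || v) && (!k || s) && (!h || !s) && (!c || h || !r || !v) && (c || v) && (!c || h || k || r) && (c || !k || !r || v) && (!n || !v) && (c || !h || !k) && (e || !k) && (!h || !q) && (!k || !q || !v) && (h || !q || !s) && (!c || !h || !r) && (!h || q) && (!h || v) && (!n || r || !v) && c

r = True; n = False; e = True; h = False; s = True; k = False; v = False; q = False; c = True

Unit clause (c) forces c = True.
Set r = True.
  then (!c || !h || !r) forces h = False.
  then (!c || h || !r || !v) forces v = False.
  then (!n || v) forces n = False.
  then (n || !q) forces q = False.
Set e = True.
Set s = True.
Set k = False.
All clauses satisfied.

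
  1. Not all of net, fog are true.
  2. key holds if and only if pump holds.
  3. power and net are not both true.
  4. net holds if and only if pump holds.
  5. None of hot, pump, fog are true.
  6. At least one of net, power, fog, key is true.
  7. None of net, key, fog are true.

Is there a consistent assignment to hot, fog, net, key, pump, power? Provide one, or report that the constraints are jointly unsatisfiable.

hot = False, fog = False, net = False, key = False, pump = False, power = True

  (1) {net, fog}: 0/2 true — not all ✓
  (2) key=F, pump=F — same ✓
  (3) power=T, net=F — not both ✓
  (4) net=F, pump=F — same ✓
  (5) {hot, pump, fog}: 0 true — none ✓
  (6) {net, power, fog, key}: 1 true — at least one ✓
  (7) {net, key, fog}: 0 true — none ✓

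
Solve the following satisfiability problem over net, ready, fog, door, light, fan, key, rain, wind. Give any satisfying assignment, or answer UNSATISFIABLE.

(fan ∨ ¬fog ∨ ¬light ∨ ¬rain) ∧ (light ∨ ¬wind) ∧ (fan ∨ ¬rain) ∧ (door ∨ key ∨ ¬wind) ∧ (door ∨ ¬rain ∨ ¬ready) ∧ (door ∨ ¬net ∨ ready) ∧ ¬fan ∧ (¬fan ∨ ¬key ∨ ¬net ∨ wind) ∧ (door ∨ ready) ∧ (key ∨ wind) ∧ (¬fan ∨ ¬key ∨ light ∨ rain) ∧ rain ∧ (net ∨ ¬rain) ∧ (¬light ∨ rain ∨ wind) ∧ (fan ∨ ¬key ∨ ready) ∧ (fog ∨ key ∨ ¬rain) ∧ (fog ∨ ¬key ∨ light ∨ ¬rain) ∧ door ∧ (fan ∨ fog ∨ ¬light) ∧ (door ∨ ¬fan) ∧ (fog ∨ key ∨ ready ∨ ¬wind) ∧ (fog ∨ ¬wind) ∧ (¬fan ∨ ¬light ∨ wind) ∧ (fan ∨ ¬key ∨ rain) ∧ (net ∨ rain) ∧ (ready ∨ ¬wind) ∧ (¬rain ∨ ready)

Case fan = True:
  Clause (¬fan) is falsified — contradiction.
Case fan = False:
  (fan ∨ ¬rain) forces rain = False.
  Clause (rain) is falsified — contradiction.
Both cases fail, so the formula is unsatisfiable.

Unsatisfiable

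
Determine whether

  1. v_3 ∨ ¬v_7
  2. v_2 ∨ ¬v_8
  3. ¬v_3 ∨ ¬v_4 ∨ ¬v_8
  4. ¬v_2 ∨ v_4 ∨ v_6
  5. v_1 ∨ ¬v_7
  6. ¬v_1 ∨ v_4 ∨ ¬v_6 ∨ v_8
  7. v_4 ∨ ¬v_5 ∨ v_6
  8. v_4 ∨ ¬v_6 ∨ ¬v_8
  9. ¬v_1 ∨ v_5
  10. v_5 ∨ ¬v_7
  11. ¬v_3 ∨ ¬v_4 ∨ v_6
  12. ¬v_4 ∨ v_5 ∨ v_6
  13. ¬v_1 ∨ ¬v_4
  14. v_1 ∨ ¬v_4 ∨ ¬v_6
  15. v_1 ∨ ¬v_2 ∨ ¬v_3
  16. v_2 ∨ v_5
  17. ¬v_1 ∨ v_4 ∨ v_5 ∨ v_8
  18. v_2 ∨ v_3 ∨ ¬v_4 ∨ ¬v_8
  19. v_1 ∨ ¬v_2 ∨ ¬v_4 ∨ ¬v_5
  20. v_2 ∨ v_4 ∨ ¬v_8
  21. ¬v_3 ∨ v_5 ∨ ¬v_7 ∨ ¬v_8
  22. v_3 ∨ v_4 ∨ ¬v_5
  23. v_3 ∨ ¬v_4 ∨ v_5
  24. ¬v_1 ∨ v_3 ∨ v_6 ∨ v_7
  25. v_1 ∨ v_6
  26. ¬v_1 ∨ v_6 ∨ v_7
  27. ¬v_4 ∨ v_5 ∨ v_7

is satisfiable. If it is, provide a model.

v_1: False, v_2: False, v_3: True, v_4: False, v_5: True, v_6: True, v_7: False, v_8: False

Try v_1 = True:
  (¬v_1 ∨ v_5) forces v_5 = True.
  (¬v_1 ∨ ¬v_4) forces v_4 = False.
  (v_4 ∨ ¬v_5 ∨ v_6) forces v_6 = True.
  (¬v_1 ∨ v_4 ∨ ¬v_6 ∨ v_8) forces v_8 = True.
  clause (v_4 ∨ ¬v_6 ∨ ¬v_8) is falsified — backtrack.
So v_1 = False.
  then (v_1 ∨ ¬v_7) forces v_7 = False.
  then (v_1 ∨ v_6) forces v_6 = True.
  then (v_1 ∨ ¬v_4 ∨ ¬v_6) forces v_4 = False.
  then (v_4 ∨ ¬v_6 ∨ ¬v_8) forces v_8 = False.
Set v_2 = False.
  then (v_2 ∨ v_5) forces v_5 = True.
  then (v_3 ∨ v_4 ∨ ¬v_5) forces v_3 = True.
All clauses satisfied.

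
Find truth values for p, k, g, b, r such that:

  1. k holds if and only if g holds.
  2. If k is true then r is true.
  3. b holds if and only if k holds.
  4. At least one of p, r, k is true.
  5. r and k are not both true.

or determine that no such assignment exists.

p=F, k=F, g=F, b=F, r=T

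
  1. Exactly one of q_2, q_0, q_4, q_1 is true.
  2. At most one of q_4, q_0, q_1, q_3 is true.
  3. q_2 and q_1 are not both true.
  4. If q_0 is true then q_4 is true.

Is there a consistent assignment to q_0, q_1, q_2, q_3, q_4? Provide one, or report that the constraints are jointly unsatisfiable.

q_0=F, q_1=T, q_2=F, q_3=F, q_4=F

  (1) {q_2, q_0, q_4, q_1}: 1 true — exactly one ✓
  (2) {q_4, q_0, q_1, q_3}: 1 true — at most one ✓
  (3) q_2=F, q_1=T — not both ✓
  (4) q_0=F ⇒ q_4: vacuous ✓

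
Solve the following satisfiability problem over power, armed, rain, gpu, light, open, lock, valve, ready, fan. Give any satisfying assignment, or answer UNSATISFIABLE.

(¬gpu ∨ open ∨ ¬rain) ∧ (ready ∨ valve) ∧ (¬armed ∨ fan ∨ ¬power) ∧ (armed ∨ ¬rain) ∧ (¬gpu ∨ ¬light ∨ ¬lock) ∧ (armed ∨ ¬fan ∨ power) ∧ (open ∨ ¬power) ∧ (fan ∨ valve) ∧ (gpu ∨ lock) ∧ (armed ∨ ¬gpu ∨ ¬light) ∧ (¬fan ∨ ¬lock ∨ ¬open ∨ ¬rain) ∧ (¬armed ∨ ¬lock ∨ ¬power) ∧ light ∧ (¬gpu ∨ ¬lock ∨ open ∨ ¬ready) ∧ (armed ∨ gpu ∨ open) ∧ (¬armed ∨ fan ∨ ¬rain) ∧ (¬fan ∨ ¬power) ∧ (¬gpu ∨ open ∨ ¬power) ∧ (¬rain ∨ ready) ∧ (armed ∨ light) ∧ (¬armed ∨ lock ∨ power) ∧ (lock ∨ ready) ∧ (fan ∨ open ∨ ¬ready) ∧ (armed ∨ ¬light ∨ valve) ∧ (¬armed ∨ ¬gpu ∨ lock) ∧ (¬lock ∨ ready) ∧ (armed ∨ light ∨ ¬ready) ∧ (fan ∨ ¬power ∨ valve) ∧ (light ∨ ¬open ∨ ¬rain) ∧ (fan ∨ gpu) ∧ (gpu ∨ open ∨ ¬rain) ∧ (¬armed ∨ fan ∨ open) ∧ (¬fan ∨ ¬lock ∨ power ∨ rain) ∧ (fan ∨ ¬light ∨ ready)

Case gpu = True:
  (light) forces light = True.
  (¬gpu ∨ ¬light ∨ ¬lock) forces lock = False.
  (armed ∨ ¬gpu ∨ ¬light) forces armed = True.
  Clause (¬armed ∨ ¬gpu ∨ lock) is falsified — contradiction.
Case gpu = False:
  (gpu ∨ lock) forces lock = True.
  (light) forces light = True.
  (¬lock ∨ ready) forces ready = True.
  (fan ∨ gpu) forces fan = True.
  (¬fan ∨ ¬power) forces power = False.
  (armed ∨ ¬fan ∨ power) forces armed = True.
  (¬fan ∨ ¬lock ∨ power ∨ rain) forces rain = True.
  (¬fan ∨ ¬lock ∨ ¬open ∨ ¬rain) forces open = False.
  Clause (gpu ∨ open ∨ ¬rain) is falsified — contradiction.
Both cases fail, so the formula is unsatisfiable.

Unsatisfiable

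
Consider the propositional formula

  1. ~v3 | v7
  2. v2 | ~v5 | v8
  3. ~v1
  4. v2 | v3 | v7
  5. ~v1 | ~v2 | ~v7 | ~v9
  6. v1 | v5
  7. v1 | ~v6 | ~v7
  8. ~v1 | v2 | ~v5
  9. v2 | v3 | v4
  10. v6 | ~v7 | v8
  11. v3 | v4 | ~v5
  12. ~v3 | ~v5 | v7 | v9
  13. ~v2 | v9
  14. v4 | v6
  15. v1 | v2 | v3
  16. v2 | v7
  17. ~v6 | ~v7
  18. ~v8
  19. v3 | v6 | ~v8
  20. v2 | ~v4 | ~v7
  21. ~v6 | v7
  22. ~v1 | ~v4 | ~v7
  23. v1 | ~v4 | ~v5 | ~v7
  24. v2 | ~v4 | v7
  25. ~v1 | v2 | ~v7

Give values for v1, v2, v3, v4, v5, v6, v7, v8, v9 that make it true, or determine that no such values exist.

v1 = False; v2 = True; v3 = False; v4 = True; v5 = True; v6 = False; v7 = False; v8 = False; v9 = True

Unit clause (~v1) forces v1 = False.
In (v1 | v5) only v5 is left, so v5 = True.
Unit clause (~v8) forces v8 = False.
In (v2 | ~v5 | v8) only v2 is left, so v2 = True.
In (~v2 | v9) only v9 is left, so v9 = True.
Try v3 = True:
  (~v3 | v7) forces v7 = True.
  (v1 | ~v6 | ~v7) forces v6 = False.
  clause (v6 | ~v7 | v8) is falsified — backtrack.
So v3 = False.
  then (v3 | v4 | ~v5) forces v4 = True.
  then (v1 | ~v4 | ~v5 | ~v7) forces v7 = False.
  then (~v6 | v7) forces v6 = False.
All clauses satisfied.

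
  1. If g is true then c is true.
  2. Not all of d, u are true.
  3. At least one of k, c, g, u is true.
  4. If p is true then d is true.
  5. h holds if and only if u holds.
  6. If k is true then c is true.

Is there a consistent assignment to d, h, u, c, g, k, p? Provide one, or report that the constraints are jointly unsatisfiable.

d: False, h: False, u: False, c: True, g: False, k: False, p: False

  (1) g=F ⇒ c: vacuous ✓
  (2) {d, u}: 0/2 true — not all ✓
  (3) {k, c, g, u}: 1 true — at least one ✓
  (4) p=F ⇒ d: vacuous ✓
  (5) h=F, u=F — same ✓
  (6) k=F ⇒ c: vacuous ✓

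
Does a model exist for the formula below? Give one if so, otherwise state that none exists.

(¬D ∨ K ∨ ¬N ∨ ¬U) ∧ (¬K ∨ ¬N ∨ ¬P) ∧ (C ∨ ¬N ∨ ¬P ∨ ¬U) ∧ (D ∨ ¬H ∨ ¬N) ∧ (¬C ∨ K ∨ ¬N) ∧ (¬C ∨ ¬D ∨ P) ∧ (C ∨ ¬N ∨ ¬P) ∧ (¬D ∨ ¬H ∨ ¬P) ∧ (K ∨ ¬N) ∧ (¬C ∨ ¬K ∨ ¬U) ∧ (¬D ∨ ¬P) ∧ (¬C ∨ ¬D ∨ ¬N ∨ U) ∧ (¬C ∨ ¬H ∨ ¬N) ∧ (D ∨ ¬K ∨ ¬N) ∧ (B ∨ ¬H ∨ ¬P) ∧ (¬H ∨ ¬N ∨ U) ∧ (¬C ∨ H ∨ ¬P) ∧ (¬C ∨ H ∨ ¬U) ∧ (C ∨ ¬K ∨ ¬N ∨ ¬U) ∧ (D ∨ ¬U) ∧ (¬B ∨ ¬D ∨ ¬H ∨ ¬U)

B = False; C = False; N = False; D = False; U = False; P = True; H = False; K = True

Set B = False.
Set C = False.
Set N = False.
Set D = False.
  then (D ∨ ¬U) forces U = False.
Set P = True.
  then (B ∨ ¬H ∨ ¬P) forces H = False.
Set K = True.
All clauses satisfied.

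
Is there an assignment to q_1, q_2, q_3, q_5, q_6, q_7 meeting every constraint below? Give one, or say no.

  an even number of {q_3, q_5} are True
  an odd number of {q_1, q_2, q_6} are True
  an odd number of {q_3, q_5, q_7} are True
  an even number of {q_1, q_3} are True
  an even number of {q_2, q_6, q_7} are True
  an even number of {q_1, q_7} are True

The formula is unsatisfiable.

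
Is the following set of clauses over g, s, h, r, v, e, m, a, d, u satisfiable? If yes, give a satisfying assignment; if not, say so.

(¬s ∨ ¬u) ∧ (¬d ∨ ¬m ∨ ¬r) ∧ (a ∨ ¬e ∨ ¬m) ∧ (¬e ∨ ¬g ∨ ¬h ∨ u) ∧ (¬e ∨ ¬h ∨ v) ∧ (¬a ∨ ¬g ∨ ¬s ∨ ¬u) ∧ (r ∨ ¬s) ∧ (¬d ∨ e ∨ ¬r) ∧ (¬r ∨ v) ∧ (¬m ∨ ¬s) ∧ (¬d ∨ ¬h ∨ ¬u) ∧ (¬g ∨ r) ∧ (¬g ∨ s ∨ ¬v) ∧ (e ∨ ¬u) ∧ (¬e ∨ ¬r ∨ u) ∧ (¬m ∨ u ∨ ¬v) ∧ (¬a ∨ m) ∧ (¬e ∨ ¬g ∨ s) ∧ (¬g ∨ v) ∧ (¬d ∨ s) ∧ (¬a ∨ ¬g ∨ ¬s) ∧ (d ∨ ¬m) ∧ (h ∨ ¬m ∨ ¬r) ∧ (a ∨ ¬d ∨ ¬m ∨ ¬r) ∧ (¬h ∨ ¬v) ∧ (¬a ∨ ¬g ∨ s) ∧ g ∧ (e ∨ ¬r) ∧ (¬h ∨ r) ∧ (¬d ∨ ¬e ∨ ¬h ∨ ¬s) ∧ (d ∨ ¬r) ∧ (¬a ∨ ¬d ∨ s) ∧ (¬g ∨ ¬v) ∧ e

Case g = True:
  (¬g ∨ r) forces r = True.
  (¬r ∨ v) forces v = True.
  Clause (¬g ∨ ¬v) is falsified — contradiction.
Case g = False:
  Clause (g) is falsified — contradiction.
Both cases fail, so the formula is unsatisfiable.

Unsatisfiable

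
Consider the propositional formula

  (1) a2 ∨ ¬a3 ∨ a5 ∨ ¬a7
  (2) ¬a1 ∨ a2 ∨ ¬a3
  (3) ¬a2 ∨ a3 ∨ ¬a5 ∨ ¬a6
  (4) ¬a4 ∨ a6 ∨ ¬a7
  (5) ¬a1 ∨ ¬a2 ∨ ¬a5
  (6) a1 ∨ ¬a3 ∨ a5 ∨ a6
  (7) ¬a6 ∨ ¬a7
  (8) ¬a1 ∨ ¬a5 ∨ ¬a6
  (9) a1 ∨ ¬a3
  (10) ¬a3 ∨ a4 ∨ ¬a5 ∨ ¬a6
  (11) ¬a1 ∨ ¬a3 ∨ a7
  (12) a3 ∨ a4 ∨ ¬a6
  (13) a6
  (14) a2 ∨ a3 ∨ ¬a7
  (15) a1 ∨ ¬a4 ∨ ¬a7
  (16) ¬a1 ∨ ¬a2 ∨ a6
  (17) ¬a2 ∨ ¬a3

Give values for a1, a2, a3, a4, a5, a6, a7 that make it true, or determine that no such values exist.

a1 = False; a2 = True; a3 = False; a4 = True; a5 = False; a6 = True; a7 = False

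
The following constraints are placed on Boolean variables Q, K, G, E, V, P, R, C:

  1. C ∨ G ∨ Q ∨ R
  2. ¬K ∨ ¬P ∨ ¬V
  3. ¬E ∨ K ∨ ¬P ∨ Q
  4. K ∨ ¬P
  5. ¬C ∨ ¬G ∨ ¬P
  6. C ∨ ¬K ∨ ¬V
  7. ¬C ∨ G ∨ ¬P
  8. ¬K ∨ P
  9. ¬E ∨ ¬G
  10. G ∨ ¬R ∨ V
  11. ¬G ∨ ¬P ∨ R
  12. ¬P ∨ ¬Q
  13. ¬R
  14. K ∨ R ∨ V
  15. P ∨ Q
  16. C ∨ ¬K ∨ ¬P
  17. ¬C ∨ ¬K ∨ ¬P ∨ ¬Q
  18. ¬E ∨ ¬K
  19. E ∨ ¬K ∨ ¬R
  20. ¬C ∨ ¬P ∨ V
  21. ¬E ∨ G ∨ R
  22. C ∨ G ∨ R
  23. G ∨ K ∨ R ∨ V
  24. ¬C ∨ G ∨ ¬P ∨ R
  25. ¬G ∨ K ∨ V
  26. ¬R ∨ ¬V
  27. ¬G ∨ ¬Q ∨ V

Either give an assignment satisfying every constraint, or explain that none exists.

Q = True, K = False, G = True, E = False, V = True, P = False, R = False, C = False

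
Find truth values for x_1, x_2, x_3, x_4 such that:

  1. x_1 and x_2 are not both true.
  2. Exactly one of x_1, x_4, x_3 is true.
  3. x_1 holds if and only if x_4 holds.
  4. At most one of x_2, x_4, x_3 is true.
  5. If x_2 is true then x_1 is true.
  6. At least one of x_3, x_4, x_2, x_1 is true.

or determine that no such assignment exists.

x_1: False; x_2: False; x_3: True; x_4: False

  (1) x_1=F, x_2=F — not both ✓
  (2) {x_1, x_4, x_3}: 1 true — exactly one ✓
  (3) x_1=F, x_4=F — same ✓
  (4) {x_2, x_4, x_3}: 1 true — at most one ✓
  (5) x_2=F ⇒ x_1: vacuous ✓
  (6) {x_3, x_4, x_2, x_1}: 1 true — at least one ✓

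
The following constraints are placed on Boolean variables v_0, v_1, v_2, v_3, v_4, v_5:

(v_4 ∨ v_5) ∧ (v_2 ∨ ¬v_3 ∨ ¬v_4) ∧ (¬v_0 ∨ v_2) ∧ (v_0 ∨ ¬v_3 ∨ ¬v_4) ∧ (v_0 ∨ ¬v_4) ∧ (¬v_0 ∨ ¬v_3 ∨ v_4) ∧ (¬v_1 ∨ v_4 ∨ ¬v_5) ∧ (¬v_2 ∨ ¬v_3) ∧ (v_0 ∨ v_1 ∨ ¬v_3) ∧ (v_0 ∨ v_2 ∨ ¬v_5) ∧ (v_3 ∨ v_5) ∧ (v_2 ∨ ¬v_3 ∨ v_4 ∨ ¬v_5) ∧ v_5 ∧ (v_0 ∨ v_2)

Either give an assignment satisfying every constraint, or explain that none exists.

v_0=F; v_1=F; v_2=T; v_3=F; v_4=F; v_5=T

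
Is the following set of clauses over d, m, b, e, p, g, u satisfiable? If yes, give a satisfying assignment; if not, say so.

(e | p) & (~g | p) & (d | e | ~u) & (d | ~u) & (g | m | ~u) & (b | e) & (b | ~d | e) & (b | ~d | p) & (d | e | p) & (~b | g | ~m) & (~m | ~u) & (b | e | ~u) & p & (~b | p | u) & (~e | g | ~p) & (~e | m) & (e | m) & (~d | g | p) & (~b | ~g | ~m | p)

Unit clause (p) forces p = True.
Set d = True.
Set m = True.
  then (~m | ~u) forces u = False.
Set b = True.
  then (~b | g | ~m) forces g = True.
Set e = True.
All clauses satisfied.

d=T, m=T, b=T, e=T, p=T, g=T, u=F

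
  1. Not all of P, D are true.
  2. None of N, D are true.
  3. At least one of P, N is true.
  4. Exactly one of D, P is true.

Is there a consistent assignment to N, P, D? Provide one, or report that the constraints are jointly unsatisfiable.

N: False; P: True; D: False

  (1) {P, D}: 1/2 true — not all ✓
  (2) {N, D}: 0 true — none ✓
  (3) {P, N}: 1 true — at least one ✓
  (4) {D, P}: 1 true — exactly one ✓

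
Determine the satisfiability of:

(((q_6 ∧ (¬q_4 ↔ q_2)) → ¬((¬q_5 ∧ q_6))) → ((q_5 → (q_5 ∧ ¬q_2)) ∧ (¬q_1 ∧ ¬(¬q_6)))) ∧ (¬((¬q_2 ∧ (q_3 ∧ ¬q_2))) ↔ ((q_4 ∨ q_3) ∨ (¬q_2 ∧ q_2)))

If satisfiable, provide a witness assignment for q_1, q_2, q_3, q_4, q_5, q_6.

q_1 = False, q_2 = False, q_3 = False, q_4 = True, q_5 = True, q_6 = True

  ((q_6 ∧ (¬q_4 ↔ q_2)) → ¬((¬q_5 ∧ q_6))) → ((q_5 → (q_5 ∧ ¬q_2)) ∧ (¬q_1 ∧ ¬(¬q_6))) = True
    (q_6 ∧ (¬q_4 ↔ q_2)) → ¬((¬q_5 ∧ q_6)) = True
      q_6 ∧ (¬q_4 ↔ q_2) = True
        ¬q_4 ↔ q_2 = True
          ¬q_4 = False
      ¬((¬q_5 ∧ q_6)) = True
        ¬q_5 ∧ q_6 = False
          ¬q_5 = False
    (q_5 → (q_5 ∧ ¬q_2)) ∧ (¬q_1 ∧ ¬(¬q_6)) = True
      q_5 → (q_5 ∧ ¬q_2) = True
        q_5 ∧ ¬q_2 = True
          ¬q_2 = True
      ¬q_1 ∧ ¬(¬q_6) = True
        ¬q_1 = True
        ¬(¬q_6) = True
          ¬q_6 = False
  ¬((¬q_2 ∧ (q_3 ∧ ¬q_2))) ↔ ((q_4 ∨ q_3) ∨ (¬q_2 ∧ q_2)) = True
    ¬((¬q_2 ∧ (q_3 ∧ ¬q_2))) = True
      ¬q_2 ∧ (q_3 ∧ ¬q_2) = False
        ¬q_2 = True
        q_3 ∧ ¬q_2 = False
          ¬q_2 = True
    (q_4 ∨ q_3) ∨ (¬q_2 ∧ q_2) = True
      q_4 ∨ q_3 = True
      ¬q_2 ∧ q_2 = False
        ¬q_2 = True
Both conjuncts True, so the formula holds.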